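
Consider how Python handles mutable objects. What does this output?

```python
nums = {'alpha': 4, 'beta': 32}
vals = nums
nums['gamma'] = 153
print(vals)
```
{'alpha': 4, 'beta': 32, 'gamma': 153}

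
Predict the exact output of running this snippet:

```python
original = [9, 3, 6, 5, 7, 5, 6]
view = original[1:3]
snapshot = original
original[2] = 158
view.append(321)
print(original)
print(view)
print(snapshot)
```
[9, 3, 158, 5, 7, 5, 6]
[3, 6, 321]
[9, 3, 158, 5, 7, 5, 6]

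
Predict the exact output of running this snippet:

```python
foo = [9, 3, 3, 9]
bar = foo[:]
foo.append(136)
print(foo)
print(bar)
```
[9, 3, 3, 9, 136]
[9, 3, 3, 9]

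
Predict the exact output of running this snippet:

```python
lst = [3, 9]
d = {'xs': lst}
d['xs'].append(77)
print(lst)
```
[3, 9, 77]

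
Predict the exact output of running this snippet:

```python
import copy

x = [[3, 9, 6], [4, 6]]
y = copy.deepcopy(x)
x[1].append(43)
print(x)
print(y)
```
[[3, 9, 6], [4, 6, 43]]
[[3, 9, 6], [4, 6]]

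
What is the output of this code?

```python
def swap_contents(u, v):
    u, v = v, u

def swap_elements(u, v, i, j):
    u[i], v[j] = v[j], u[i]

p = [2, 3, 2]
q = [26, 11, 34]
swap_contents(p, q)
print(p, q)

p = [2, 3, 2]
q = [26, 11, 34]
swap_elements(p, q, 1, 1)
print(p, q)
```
[2, 3, 2] [26, 11, 34]
[2, 11, 2] [26, 3, 34]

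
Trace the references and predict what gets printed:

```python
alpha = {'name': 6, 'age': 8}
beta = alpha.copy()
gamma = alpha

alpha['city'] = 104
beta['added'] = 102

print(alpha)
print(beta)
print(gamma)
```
{'name': 6, 'age': 8, 'city': 104}
{'name': 6, 'age': 8, 'added': 102}
{'name': 6, 'age': 8, 'city': 104}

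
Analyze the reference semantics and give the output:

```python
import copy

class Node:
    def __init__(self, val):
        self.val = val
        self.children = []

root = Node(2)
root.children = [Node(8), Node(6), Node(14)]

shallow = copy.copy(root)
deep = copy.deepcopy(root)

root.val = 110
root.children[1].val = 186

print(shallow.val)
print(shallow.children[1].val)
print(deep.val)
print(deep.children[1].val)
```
2
186
2
6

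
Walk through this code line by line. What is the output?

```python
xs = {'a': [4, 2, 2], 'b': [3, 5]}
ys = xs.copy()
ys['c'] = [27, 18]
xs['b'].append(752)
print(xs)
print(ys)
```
{'a': [4, 2, 2], 'b': [3, 5, 752]}
{'a': [4, 2, 2], 'b': [3, 5, 752], 'c': [27, 18]}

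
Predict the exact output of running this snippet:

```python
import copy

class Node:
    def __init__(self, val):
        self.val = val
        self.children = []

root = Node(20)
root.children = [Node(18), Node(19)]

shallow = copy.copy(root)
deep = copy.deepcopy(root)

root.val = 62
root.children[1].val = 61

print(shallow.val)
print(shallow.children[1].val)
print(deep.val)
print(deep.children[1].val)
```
20
61
20
19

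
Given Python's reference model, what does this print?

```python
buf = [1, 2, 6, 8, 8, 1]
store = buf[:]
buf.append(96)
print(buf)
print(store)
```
[1, 2, 6, 8, 8, 1, 96]
[1, 2, 6, 8, 8, 1]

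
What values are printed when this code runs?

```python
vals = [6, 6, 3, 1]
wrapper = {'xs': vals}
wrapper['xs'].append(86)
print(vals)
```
[6, 6, 3, 1, 86]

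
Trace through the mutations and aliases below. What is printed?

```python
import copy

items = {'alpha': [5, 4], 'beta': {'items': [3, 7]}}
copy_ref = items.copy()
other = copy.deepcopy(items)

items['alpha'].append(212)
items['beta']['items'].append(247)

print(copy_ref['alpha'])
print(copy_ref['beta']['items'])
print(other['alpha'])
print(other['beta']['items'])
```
[5, 4, 212]
[3, 7, 247]
[5, 4]
[3, 7]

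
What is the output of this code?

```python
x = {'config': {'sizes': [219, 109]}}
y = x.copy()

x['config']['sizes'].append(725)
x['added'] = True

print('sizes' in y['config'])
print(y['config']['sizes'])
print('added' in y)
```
True
[219, 109, 725]
False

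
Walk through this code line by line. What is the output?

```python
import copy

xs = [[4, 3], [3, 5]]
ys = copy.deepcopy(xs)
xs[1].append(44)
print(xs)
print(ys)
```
[[4, 3], [3, 5, 44]]
[[4, 3], [3, 5]]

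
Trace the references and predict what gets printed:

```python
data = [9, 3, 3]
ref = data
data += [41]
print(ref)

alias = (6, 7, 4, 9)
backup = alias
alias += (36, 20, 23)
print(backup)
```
[9, 3, 3, 41]
(6, 7, 4, 9)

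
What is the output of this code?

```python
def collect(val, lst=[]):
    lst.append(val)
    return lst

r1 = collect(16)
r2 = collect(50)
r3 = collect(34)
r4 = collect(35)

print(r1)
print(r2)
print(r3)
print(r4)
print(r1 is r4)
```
[16, 50, 34, 35]
[16, 50, 34, 35]
[16, 50, 34, 35]
[16, 50, 34, 35]
True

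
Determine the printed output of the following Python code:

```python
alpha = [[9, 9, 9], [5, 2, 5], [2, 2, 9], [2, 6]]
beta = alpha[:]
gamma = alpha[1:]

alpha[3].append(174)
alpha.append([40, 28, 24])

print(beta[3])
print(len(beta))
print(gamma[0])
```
[2, 6, 174]
4
[5, 2, 5]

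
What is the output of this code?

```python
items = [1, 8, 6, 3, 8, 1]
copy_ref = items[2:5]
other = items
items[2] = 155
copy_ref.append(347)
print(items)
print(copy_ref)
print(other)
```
[1, 8, 155, 3, 8, 1]
[6, 3, 8, 347]
[1, 8, 155, 3, 8, 1]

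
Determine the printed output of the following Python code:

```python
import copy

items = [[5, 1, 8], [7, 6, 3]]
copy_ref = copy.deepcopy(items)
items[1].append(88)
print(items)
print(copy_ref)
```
[[5, 1, 8], [7, 6, 3, 88]]
[[5, 1, 8], [7, 6, 3]]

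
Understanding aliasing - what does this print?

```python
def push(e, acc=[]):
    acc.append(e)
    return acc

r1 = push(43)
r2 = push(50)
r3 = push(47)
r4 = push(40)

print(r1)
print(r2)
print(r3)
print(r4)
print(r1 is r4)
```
[43, 50, 47, 40]
[43, 50, 47, 40]
[43, 50, 47, 40]
[43, 50, 47, 40]
True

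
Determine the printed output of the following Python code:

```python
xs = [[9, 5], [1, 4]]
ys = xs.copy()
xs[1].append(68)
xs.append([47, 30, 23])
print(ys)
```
[[9, 5], [1, 4, 68]]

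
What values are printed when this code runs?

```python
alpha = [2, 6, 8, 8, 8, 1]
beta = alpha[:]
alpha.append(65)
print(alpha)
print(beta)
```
[2, 6, 8, 8, 8, 1, 65]
[2, 6, 8, 8, 8, 1]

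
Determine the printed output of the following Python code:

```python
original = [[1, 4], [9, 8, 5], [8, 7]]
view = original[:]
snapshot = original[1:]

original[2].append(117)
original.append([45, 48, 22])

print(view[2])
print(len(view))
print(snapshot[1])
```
[8, 7, 117]
3
[8, 7, 117]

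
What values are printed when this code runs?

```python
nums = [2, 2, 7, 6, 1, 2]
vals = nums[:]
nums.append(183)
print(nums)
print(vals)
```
[2, 2, 7, 6, 1, 2, 183]
[2, 2, 7, 6, 1, 2]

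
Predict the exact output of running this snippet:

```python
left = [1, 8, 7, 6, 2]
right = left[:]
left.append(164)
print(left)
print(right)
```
[1, 8, 7, 6, 2, 164]
[1, 8, 7, 6, 2]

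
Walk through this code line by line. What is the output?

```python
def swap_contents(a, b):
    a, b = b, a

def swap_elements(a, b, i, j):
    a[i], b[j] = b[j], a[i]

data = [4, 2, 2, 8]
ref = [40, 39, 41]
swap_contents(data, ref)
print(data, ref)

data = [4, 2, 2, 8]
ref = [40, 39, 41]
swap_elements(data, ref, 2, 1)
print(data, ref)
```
[4, 2, 2, 8] [40, 39, 41]
[4, 2, 39, 8] [40, 2, 41]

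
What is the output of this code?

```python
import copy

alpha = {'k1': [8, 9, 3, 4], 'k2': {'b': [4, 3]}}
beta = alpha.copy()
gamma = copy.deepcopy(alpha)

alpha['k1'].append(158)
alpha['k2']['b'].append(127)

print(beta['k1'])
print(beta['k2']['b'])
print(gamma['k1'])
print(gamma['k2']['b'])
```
[8, 9, 3, 4, 158]
[4, 3, 127]
[8, 9, 3, 4]
[4, 3]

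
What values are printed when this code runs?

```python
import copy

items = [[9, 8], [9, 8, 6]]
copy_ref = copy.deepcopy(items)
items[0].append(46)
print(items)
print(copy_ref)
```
[[9, 8, 46], [9, 8, 6]]
[[9, 8], [9, 8, 6]]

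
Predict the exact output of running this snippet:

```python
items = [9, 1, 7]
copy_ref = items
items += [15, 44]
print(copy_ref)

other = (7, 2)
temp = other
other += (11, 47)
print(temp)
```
[9, 1, 7, 15, 44]
(7, 2)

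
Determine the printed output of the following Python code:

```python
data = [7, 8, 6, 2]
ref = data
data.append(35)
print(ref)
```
[7, 8, 6, 2, 35]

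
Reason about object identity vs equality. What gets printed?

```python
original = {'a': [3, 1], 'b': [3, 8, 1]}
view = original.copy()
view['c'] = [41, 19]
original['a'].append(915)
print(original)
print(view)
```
{'a': [3, 1, 915], 'b': [3, 8, 1]}
{'a': [3, 1, 915], 'b': [3, 8, 1], 'c': [41, 19]}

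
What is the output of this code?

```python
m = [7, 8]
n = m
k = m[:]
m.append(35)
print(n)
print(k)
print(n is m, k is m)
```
[7, 8, 35]
[7, 8]
True False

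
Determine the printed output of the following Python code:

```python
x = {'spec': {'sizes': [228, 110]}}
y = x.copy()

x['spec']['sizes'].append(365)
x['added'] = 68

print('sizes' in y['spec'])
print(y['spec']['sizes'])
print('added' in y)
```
True
[228, 110, 365]
False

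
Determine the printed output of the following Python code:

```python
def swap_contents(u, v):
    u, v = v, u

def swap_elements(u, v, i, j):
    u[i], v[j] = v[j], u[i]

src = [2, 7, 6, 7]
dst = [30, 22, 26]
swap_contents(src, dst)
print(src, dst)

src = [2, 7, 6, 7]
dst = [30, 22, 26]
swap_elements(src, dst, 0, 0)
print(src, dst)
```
[2, 7, 6, 7] [30, 22, 26]
[30, 7, 6, 7] [2, 22, 26]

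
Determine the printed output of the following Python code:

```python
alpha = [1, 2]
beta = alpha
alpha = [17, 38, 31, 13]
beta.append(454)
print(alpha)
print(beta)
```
[17, 38, 31, 13]
[1, 2, 454]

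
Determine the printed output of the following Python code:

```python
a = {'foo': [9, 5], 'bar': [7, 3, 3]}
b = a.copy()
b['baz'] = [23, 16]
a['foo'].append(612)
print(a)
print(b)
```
{'foo': [9, 5, 612], 'bar': [7, 3, 3]}
{'foo': [9, 5, 612], 'bar': [7, 3, 3], 'baz': [23, 16]}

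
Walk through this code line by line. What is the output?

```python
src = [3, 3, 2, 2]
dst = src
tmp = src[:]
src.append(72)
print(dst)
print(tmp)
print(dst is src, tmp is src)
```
[3, 3, 2, 2, 72]
[3, 3, 2, 2]
True False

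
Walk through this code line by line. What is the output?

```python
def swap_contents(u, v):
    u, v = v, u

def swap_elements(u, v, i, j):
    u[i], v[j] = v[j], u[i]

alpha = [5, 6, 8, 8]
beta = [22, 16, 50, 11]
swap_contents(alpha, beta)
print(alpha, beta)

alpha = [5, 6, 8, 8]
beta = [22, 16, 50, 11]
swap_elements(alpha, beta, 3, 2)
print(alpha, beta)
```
[5, 6, 8, 8] [22, 16, 50, 11]
[5, 6, 8, 50] [22, 16, 8, 11]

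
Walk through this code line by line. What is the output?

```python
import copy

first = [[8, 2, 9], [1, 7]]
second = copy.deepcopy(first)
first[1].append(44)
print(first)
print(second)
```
[[8, 2, 9], [1, 7, 44]]
[[8, 2, 9], [1, 7]]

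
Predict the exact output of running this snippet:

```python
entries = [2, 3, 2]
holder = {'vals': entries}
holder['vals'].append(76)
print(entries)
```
[2, 3, 2, 76]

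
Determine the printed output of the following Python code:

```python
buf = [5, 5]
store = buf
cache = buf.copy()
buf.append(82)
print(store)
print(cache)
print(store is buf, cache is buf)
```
[5, 5, 82]
[5, 5]
True False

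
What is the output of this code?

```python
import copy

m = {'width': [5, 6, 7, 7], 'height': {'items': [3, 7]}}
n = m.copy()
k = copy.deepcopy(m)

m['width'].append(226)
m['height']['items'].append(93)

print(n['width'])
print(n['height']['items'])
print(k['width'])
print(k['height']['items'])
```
[5, 6, 7, 7, 226]
[3, 7, 93]
[5, 6, 7, 7]
[3, 7]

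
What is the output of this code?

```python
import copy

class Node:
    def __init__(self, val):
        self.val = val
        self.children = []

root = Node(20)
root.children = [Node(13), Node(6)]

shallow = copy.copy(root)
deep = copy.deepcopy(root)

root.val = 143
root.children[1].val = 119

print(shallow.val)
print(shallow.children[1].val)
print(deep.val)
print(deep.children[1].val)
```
20
119
20
6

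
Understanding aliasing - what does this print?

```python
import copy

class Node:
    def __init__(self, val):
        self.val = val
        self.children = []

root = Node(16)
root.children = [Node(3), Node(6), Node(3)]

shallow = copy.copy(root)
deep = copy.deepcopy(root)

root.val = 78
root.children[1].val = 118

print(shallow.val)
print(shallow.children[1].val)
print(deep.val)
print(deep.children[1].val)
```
16
118
16
6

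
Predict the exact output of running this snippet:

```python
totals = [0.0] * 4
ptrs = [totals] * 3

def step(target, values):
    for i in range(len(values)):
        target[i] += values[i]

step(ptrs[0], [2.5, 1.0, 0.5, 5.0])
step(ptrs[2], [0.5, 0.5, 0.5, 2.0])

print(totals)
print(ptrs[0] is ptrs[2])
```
[3.0, 1.5, 1.0, 7.0]
True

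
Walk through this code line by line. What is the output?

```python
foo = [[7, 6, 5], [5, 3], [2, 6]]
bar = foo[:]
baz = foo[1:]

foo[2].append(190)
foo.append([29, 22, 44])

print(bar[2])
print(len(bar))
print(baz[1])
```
[2, 6, 190]
3
[2, 6, 190]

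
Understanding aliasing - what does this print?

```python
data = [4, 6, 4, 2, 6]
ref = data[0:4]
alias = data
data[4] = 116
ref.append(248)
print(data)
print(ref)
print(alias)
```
[4, 6, 4, 2, 116]
[4, 6, 4, 2, 248]
[4, 6, 4, 2, 116]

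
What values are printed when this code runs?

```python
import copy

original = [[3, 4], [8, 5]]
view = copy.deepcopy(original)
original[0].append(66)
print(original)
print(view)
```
[[3, 4, 66], [8, 5]]
[[3, 4], [8, 5]]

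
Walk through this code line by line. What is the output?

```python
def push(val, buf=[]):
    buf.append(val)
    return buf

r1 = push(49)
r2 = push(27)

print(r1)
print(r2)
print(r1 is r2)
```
[49, 27]
[49, 27]
True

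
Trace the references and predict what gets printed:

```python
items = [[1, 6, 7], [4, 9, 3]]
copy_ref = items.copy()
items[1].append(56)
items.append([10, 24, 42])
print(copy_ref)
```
[[1, 6, 7], [4, 9, 3, 56]]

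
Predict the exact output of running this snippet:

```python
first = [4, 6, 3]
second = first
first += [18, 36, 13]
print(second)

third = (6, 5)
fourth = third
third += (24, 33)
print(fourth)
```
[4, 6, 3, 18, 36, 13]
(6, 5)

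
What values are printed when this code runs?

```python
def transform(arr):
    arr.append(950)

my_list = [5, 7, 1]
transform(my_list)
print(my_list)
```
[5, 7, 1, 950]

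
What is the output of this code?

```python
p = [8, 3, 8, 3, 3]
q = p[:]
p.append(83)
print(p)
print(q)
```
[8, 3, 8, 3, 3, 83]
[8, 3, 8, 3, 3]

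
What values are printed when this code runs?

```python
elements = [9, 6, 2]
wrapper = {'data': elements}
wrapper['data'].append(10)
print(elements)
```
[9, 6, 2, 10]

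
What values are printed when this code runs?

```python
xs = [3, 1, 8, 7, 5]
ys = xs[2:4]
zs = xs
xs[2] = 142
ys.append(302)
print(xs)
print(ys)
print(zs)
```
[3, 1, 142, 7, 5]
[8, 7, 302]
[3, 1, 142, 7, 5]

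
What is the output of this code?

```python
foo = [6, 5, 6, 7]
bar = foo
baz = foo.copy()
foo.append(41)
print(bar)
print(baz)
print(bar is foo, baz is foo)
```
[6, 5, 6, 7, 41]
[6, 5, 6, 7]
True False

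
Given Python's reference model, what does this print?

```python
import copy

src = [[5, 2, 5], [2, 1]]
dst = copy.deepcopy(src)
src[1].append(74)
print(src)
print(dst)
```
[[5, 2, 5], [2, 1, 74]]
[[5, 2, 5], [2, 1]]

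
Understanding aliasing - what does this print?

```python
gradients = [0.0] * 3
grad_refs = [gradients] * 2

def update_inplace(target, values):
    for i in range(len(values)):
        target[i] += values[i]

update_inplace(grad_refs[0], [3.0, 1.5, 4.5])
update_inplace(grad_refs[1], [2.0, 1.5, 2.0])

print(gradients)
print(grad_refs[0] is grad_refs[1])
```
[5.0, 3.0, 6.5]
True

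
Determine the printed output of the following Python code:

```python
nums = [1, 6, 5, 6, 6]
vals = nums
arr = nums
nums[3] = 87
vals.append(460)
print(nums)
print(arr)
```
[1, 6, 5, 87, 6, 460]
[1, 6, 5, 87, 6, 460]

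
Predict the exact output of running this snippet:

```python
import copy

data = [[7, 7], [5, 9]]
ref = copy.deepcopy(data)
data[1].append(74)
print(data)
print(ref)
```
[[7, 7], [5, 9, 74]]
[[7, 7], [5, 9]]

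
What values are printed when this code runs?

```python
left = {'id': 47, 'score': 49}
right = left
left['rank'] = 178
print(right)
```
{'id': 47, 'score': 49, 'rank': 178}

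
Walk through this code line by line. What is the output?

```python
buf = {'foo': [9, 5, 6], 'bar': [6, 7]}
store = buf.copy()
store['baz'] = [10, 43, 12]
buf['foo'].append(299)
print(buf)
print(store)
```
{'foo': [9, 5, 6, 299], 'bar': [6, 7]}
{'foo': [9, 5, 6, 299], 'bar': [6, 7], 'baz': [10, 43, 12]}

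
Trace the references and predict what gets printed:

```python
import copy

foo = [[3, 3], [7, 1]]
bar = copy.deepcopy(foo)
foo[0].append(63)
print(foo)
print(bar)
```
[[3, 3, 63], [7, 1]]
[[3, 3], [7, 1]]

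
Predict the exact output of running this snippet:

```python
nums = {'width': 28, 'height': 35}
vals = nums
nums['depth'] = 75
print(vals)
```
{'width': 28, 'height': 35, 'depth': 75}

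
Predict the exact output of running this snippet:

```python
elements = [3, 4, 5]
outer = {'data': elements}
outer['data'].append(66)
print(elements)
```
[3, 4, 5, 66]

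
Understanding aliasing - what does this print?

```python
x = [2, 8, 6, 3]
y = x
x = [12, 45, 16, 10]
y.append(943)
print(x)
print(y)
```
[12, 45, 16, 10]
[2, 8, 6, 3, 943]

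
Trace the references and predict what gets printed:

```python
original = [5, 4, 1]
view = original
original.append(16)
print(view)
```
[5, 4, 1, 16]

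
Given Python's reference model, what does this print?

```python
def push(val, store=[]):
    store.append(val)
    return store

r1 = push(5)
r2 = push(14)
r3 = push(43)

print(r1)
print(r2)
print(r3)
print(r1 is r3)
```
[5, 14, 43]
[5, 14, 43]
[5, 14, 43]
True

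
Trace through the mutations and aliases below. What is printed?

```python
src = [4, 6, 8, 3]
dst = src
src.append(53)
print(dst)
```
[4, 6, 8, 3, 53]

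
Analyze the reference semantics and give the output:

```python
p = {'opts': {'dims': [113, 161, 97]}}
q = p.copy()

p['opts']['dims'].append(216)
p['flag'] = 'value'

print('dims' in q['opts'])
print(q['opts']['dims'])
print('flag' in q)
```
True
[113, 161, 97, 216]
False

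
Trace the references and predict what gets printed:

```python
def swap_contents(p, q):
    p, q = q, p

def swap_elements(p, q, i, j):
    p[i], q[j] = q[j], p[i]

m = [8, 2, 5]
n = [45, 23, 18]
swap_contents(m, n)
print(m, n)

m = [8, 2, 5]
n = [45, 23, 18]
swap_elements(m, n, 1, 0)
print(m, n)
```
[8, 2, 5] [45, 23, 18]
[8, 45, 5] [2, 23, 18]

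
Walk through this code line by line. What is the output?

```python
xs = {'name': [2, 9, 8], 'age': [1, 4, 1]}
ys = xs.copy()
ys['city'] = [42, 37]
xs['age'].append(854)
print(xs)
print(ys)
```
{'name': [2, 9, 8], 'age': [1, 4, 1, 854]}
{'name': [2, 9, 8], 'age': [1, 4, 1, 854], 'city': [42, 37]}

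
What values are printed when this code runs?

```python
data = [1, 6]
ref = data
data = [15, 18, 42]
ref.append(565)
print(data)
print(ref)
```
[15, 18, 42]
[1, 6, 565]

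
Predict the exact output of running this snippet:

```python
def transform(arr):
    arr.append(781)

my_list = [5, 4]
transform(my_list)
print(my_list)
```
[5, 4, 781]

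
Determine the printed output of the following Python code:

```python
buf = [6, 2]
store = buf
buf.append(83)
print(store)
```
[6, 2, 83]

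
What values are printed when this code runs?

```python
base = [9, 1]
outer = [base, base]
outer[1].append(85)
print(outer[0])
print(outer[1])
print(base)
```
[9, 1, 85]
[9, 1, 85]
[9, 1, 85]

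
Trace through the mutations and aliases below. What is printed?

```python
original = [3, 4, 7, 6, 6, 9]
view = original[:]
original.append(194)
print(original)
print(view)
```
[3, 4, 7, 6, 6, 9, 194]
[3, 4, 7, 6, 6, 9]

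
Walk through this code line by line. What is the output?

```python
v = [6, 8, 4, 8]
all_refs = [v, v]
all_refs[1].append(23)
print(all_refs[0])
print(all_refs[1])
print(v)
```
[6, 8, 4, 8, 23]
[6, 8, 4, 8, 23]
[6, 8, 4, 8, 23]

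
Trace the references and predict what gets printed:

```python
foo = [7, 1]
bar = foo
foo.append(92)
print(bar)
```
[7, 1, 92]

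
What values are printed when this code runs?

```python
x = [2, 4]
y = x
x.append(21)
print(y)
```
[2, 4, 21]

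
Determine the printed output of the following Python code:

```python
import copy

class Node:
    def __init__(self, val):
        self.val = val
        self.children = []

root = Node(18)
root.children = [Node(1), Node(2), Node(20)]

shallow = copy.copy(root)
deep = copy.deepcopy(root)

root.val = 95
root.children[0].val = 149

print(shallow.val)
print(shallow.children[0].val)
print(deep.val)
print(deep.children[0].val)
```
18
149
18
1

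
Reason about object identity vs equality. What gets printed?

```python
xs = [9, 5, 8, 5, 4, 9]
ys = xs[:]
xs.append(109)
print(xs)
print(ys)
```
[9, 5, 8, 5, 4, 9, 109]
[9, 5, 8, 5, 4, 9]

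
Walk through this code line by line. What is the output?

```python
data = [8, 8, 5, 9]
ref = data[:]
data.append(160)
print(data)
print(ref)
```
[8, 8, 5, 9, 160]
[8, 8, 5, 9]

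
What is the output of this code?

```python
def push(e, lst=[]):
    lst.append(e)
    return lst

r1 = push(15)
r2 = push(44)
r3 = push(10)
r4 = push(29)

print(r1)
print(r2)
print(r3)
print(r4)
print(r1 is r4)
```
[15, 44, 10, 29]
[15, 44, 10, 29]
[15, 44, 10, 29]
[15, 44, 10, 29]
True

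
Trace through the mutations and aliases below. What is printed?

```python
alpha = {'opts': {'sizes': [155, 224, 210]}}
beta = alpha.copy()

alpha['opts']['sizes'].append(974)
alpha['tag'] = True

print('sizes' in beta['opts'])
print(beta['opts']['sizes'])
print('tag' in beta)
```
True
[155, 224, 210, 974]
False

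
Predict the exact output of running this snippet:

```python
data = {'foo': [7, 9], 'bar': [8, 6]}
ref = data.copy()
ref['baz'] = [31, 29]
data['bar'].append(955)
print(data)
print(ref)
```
{'foo': [7, 9], 'bar': [8, 6, 955]}
{'foo': [7, 9], 'bar': [8, 6, 955], 'baz': [31, 29]}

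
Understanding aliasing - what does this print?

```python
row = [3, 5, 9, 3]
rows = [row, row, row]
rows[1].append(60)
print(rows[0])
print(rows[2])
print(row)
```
[3, 5, 9, 3, 60]
[3, 5, 9, 3, 60]
[3, 5, 9, 3, 60]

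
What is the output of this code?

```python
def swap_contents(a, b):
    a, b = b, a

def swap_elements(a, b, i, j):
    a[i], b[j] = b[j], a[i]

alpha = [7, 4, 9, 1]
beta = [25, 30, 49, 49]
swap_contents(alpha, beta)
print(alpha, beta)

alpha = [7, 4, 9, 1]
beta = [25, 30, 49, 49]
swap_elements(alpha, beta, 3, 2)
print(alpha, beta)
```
[7, 4, 9, 1] [25, 30, 49, 49]
[7, 4, 9, 49] [25, 30, 1, 49]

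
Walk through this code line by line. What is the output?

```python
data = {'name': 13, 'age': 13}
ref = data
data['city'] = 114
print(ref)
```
{'name': 13, 'age': 13, 'city': 114}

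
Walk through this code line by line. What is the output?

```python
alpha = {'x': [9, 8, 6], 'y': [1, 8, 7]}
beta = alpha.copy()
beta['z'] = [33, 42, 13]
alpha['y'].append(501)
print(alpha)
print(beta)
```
{'x': [9, 8, 6], 'y': [1, 8, 7, 501]}
{'x': [9, 8, 6], 'y': [1, 8, 7, 501], 'z': [33, 42, 13]}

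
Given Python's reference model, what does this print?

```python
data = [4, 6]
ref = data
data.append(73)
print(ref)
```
[4, 6, 73]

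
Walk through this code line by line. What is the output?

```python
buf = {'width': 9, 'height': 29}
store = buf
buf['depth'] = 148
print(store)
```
{'width': 9, 'height': 29, 'depth': 148}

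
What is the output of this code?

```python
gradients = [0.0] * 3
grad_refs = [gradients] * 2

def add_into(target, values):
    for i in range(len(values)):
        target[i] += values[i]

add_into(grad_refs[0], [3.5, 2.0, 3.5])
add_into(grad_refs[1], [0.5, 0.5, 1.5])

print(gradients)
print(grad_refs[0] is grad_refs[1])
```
[4.0, 2.5, 5.0]
True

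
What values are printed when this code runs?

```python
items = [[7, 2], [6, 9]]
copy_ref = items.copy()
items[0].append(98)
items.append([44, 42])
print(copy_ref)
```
[[7, 2, 98], [6, 9]]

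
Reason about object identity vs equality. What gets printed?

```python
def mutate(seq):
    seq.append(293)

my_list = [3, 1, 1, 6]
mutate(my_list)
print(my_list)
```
[3, 1, 1, 6, 293]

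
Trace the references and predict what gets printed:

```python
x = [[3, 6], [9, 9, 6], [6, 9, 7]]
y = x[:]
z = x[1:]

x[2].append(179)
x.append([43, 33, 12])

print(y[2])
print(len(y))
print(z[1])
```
[6, 9, 7, 179]
3
[6, 9, 7, 179]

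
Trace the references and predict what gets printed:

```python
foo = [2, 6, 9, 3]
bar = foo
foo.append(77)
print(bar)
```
[2, 6, 9, 3, 77]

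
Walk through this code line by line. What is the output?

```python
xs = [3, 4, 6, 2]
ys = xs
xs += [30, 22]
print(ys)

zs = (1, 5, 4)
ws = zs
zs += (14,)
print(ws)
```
[3, 4, 6, 2, 30, 22]
(1, 5, 4)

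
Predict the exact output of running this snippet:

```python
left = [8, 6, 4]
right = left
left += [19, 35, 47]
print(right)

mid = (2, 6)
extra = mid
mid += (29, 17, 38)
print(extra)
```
[8, 6, 4, 19, 35, 47]
(2, 6)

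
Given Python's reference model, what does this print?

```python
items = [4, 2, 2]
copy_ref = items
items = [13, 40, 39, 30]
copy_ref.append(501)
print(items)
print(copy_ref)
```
[13, 40, 39, 30]
[4, 2, 2, 501]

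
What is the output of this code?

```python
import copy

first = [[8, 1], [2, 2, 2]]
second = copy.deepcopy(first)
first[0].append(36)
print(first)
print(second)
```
[[8, 1, 36], [2, 2, 2]]
[[8, 1], [2, 2, 2]]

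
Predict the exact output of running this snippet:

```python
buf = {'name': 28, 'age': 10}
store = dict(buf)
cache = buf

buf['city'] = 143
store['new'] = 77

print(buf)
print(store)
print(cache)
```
{'name': 28, 'age': 10, 'city': 143}
{'name': 28, 'age': 10, 'new': 77}
{'name': 28, 'age': 10, 'city': 143}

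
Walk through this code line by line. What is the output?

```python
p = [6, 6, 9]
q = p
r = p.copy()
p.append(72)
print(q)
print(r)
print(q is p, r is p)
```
[6, 6, 9, 72]
[6, 6, 9]
True False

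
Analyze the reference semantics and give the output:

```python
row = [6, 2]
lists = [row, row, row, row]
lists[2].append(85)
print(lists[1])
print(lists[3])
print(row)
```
[6, 2, 85]
[6, 2, 85]
[6, 2, 85]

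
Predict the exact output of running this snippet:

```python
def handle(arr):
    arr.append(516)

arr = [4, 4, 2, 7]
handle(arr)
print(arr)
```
[4, 4, 2, 7, 516]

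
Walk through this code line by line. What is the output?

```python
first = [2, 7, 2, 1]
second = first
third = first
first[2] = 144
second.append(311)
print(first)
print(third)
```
[2, 7, 144, 1, 311]
[2, 7, 144, 1, 311]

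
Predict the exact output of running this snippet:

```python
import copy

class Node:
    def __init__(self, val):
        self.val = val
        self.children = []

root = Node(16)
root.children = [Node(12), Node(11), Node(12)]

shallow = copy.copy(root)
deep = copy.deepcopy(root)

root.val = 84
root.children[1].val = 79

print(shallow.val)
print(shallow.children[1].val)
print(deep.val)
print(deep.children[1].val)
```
16
79
16
11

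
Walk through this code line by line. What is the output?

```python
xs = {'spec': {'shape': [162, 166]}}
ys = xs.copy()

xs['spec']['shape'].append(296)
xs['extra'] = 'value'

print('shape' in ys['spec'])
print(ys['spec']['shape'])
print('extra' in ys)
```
True
[162, 166, 296]
False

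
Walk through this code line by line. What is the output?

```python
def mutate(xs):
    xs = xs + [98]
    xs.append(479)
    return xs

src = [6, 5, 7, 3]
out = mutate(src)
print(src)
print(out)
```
[6, 5, 7, 3]
[6, 5, 7, 3, 98, 479]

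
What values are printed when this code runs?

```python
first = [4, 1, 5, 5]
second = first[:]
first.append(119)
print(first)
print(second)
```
[4, 1, 5, 5, 119]
[4, 1, 5, 5]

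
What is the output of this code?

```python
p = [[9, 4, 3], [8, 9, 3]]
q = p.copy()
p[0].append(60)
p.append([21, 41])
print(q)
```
[[9, 4, 3, 60], [8, 9, 3]]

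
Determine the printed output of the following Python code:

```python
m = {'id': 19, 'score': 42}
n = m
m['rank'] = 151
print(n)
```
{'id': 19, 'score': 42, 'rank': 151}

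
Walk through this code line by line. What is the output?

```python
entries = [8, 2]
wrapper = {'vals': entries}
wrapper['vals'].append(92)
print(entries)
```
[8, 2, 92]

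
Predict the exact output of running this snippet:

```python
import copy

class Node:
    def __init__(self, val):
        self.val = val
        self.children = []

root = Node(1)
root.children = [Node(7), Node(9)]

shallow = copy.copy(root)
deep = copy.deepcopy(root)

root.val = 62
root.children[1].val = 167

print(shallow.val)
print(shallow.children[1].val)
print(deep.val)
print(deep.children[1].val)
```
1
167
1
9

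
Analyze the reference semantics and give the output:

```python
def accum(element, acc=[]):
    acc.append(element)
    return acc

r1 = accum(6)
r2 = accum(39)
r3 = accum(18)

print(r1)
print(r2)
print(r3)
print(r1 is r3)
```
[6, 39, 18]
[6, 39, 18]
[6, 39, 18]
True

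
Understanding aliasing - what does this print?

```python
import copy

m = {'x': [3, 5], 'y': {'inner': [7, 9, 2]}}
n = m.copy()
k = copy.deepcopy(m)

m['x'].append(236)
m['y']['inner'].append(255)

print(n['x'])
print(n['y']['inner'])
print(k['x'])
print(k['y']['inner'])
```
[3, 5, 236]
[7, 9, 2, 255]
[3, 5]
[7, 9, 2]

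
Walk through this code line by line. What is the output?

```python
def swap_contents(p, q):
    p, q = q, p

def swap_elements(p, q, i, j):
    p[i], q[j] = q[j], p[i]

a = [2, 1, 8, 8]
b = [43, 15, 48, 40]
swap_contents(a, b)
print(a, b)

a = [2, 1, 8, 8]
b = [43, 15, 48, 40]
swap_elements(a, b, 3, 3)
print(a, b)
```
[2, 1, 8, 8] [43, 15, 48, 40]
[2, 1, 8, 40] [43, 15, 48, 8]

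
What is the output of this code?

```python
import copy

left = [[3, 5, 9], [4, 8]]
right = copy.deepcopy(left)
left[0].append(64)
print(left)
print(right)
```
[[3, 5, 9, 64], [4, 8]]
[[3, 5, 9], [4, 8]]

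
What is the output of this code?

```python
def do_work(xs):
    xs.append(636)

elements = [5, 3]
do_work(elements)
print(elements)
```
[5, 3, 636]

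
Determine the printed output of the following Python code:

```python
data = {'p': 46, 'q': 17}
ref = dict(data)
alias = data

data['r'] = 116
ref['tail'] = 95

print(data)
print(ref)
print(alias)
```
{'p': 46, 'q': 17, 'r': 116}
{'p': 46, 'q': 17, 'tail': 95}
{'p': 46, 'q': 17, 'r': 116}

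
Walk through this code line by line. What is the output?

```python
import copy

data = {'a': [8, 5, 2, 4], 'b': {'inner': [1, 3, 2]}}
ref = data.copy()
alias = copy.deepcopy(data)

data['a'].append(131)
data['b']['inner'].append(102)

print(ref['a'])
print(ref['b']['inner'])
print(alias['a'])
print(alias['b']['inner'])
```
[8, 5, 2, 4, 131]
[1, 3, 2, 102]
[8, 5, 2, 4]
[1, 3, 2]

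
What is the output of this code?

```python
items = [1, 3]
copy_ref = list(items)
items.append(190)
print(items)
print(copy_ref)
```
[1, 3, 190]
[1, 3]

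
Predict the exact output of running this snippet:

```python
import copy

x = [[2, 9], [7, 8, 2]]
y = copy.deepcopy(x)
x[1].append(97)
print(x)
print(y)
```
[[2, 9], [7, 8, 2, 97]]
[[2, 9], [7, 8, 2]]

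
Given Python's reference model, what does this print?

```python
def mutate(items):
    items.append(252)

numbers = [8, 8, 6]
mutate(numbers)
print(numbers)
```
[8, 8, 6, 252]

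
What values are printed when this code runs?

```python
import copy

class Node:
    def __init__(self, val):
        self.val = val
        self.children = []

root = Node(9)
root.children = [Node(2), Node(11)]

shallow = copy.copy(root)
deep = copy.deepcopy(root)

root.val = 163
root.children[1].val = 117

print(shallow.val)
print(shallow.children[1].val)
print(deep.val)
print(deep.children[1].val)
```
9
117
9
11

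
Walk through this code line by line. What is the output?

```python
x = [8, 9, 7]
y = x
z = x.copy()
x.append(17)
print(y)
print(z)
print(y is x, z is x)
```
[8, 9, 7, 17]
[8, 9, 7]
True False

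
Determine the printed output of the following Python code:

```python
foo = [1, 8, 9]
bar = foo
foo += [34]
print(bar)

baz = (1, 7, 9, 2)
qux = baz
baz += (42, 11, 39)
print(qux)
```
[1, 8, 9, 34]
(1, 7, 9, 2)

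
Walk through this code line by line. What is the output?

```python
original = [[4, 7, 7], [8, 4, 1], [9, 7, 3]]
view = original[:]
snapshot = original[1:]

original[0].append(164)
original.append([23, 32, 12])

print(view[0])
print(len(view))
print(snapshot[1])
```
[4, 7, 7, 164]
3
[9, 7, 3]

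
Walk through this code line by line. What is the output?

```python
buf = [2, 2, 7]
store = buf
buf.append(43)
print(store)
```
[2, 2, 7, 43]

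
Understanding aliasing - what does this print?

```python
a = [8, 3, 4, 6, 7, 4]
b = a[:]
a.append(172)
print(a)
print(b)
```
[8, 3, 4, 6, 7, 4, 172]
[8, 3, 4, 6, 7, 4]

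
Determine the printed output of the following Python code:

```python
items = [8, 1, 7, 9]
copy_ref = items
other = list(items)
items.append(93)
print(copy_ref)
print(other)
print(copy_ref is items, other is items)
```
[8, 1, 7, 9, 93]
[8, 1, 7, 9]
True False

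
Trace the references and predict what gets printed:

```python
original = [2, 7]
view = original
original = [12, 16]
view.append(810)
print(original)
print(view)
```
[12, 16]
[2, 7, 810]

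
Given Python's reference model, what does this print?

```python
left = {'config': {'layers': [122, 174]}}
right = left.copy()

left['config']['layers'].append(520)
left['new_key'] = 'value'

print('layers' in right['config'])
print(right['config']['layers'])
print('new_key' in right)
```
True
[122, 174, 520]
False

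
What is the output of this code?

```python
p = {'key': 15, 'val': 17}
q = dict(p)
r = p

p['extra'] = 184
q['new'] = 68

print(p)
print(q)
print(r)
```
{'key': 15, 'val': 17, 'extra': 184}
{'key': 15, 'val': 17, 'new': 68}
{'key': 15, 'val': 17, 'extra': 184}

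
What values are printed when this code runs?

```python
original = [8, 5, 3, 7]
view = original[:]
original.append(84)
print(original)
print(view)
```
[8, 5, 3, 7, 84]
[8, 5, 3, 7]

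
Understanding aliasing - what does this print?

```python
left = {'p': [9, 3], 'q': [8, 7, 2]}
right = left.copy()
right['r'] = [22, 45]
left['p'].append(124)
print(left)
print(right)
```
{'p': [9, 3, 124], 'q': [8, 7, 2]}
{'p': [9, 3, 124], 'q': [8, 7, 2], 'r': [22, 45]}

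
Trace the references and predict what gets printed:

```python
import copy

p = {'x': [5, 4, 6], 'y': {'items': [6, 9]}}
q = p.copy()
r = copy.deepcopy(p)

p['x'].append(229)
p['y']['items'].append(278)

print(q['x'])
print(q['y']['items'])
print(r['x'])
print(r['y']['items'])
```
[5, 4, 6, 229]
[6, 9, 278]
[5, 4, 6]
[6, 9]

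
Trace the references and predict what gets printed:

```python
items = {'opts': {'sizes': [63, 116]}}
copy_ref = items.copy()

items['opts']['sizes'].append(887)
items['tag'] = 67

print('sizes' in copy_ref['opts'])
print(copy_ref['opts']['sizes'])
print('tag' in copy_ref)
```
True
[63, 116, 887]
False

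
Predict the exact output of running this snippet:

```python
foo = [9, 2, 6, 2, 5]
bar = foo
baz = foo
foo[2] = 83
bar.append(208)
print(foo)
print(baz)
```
[9, 2, 83, 2, 5, 208]
[9, 2, 83, 2, 5, 208]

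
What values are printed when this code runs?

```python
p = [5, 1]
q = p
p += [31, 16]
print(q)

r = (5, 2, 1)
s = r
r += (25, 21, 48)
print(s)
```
[5, 1, 31, 16]
(5, 2, 1)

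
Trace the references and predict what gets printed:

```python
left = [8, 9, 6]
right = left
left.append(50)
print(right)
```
[8, 9, 6, 50]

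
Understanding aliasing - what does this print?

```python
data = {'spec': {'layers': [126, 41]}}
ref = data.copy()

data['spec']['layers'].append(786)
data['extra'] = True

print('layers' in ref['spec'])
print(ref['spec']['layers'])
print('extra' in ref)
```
True
[126, 41, 786]
False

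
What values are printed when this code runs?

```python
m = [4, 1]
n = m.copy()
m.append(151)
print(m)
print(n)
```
[4, 1, 151]
[4, 1]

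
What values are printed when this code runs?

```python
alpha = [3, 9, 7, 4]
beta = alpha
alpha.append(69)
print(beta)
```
[3, 9, 7, 4, 69]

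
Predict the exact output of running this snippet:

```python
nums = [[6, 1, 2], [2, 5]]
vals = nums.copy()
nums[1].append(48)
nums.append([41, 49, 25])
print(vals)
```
[[6, 1, 2], [2, 5, 48]]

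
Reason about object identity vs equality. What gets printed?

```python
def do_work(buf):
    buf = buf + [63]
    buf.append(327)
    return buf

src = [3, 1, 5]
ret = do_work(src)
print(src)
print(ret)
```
[3, 1, 5]
[3, 1, 5, 63, 327]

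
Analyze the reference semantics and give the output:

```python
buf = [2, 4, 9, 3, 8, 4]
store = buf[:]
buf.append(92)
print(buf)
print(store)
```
[2, 4, 9, 3, 8, 4, 92]
[2, 4, 9, 3, 8, 4]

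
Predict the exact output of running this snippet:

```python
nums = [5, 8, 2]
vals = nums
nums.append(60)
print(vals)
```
[5, 8, 2, 60]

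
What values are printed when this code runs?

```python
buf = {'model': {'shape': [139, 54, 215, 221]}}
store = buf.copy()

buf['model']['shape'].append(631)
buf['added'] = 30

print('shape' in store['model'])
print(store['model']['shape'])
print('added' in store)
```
True
[139, 54, 215, 221, 631]
False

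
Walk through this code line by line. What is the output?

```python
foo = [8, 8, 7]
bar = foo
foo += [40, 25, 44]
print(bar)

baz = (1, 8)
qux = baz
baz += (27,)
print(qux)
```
[8, 8, 7, 40, 25, 44]
(1, 8)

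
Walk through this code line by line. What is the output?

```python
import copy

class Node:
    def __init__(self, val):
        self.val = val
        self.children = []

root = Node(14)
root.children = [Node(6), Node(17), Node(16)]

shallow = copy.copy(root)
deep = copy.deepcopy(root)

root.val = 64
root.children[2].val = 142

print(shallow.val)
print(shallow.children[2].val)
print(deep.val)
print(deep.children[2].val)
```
14
142
14
16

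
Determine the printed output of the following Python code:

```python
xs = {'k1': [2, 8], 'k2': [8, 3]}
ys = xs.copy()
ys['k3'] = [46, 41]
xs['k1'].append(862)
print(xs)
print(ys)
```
{'k1': [2, 8, 862], 'k2': [8, 3]}
{'k1': [2, 8, 862], 'k2': [8, 3], 'k3': [46, 41]}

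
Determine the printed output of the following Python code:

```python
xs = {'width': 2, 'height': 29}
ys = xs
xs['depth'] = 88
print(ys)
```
{'width': 2, 'height': 29, 'depth': 88}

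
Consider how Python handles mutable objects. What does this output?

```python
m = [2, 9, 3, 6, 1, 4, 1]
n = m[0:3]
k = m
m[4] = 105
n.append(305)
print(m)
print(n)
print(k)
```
[2, 9, 3, 6, 105, 4, 1]
[2, 9, 3, 305]
[2, 9, 3, 6, 105, 4, 1]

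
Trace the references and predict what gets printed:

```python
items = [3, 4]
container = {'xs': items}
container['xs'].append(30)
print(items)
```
[3, 4, 30]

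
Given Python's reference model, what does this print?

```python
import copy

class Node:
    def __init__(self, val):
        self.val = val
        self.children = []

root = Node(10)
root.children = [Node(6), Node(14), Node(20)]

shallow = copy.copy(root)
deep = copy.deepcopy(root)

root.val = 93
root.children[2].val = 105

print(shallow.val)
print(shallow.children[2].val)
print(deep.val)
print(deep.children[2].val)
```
10
105
10
20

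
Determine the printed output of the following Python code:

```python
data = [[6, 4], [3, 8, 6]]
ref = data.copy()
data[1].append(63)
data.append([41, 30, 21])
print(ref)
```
[[6, 4], [3, 8, 6, 63]]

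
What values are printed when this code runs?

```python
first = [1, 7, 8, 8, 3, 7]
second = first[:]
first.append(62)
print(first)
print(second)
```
[1, 7, 8, 8, 3, 7, 62]
[1, 7, 8, 8, 3, 7]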